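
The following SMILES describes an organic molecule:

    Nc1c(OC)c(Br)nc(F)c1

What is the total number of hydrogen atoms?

Walk through each heavy atom and fill implicit hydrogens from standard valence (C 4, N 3, O 2, S 2, halogen 1); for lowercase aromatic atoms, an aromatic c carries 1 H when it has two neighbours and 0 H with three, and aromatic n carries 0 H:
  atom 1: N, bond orders sum to 1 (valence 3) → 2 H
  atom 2: aromatic c, 3 neighbours → 0 H
  atom 3: aromatic c, 3 neighbours → 0 H
  atom 4: O, bond orders sum to 2 (valence 2) → 0 H
  atom 5: C, bond orders sum to 1 (valence 4) → 3 H
  atom 6: aromatic c, 3 neighbours → 0 H
  atom 7: Br (halogen, monovalent) → 0 H
  atom 8: aromatic n, 2 neighbours → 0 H
  atom 9: aromatic c, 3 neighbours → 0 H
  atom 10: F (halogen, monovalent) → 0 H
  atom 11: aromatic c, 2 neighbours → 1 H
Total hydrogens: 6.

6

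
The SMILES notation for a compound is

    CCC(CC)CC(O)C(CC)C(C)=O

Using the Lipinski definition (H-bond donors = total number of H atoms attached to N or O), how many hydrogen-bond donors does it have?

Donors: find every N or O and count the H atoms it carries.
  atom 8 (O): bond orders sum to 1 → 1 H
  atom 14 (O): bond orders sum to 2 → 0 H
Lipinski HBD = 1.

1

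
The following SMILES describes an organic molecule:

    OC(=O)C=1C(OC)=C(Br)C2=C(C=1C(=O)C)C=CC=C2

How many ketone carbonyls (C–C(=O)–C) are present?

The ketone motif appears at heavy-atom position 13 in the SMILES.
Other groups present: 1 carboxylic acid, 1 ether.
Ketone count: 1.

1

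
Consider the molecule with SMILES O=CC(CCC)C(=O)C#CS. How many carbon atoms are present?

8

Count every carbon token in the SMILES (each C, including those in ring-closure positions and inside branches).
Carbon count: 8.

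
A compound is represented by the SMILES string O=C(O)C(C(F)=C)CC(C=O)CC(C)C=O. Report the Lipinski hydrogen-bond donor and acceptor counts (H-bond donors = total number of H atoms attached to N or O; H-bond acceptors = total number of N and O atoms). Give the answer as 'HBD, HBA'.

Donors: find every N or O and count the H atoms it carries.
  atom 1 (O): bond orders sum to 2 → 0 H
  atom 3 (O): bond orders sum to 1 → 1 H
  atom 11 (O): bond orders sum to 2 → 0 H
  atom 16 (O): bond orders sum to 2 → 0 H
Lipinski HBD = 1.
Acceptors: N atoms = 0, O atoms = 4 → HBA = 4.

1, 4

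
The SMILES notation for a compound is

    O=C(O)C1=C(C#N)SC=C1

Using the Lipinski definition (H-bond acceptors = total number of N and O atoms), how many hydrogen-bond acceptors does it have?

3

N atoms: 1; O atoms: 2.
Lipinski HBA = 1 + 2 = 3.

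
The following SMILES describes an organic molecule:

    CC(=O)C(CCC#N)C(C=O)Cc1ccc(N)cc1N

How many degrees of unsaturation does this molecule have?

8

Molecular formula: C15H19N3O2.
DoU = (2C + 2 + N − H − X) / 2, where X is the halogen count and O/S are ignored.
    = (2·15 + 2 + 3 − 19 − 0) / 2 = 16 / 2 = 8.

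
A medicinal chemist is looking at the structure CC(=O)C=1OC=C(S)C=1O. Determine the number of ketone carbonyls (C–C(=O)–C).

The ketone motif appears at heavy-atom position 2 in the SMILES.
Other groups present: 1 hydroxyl, 1 thiol.
Ketone count: 1.

1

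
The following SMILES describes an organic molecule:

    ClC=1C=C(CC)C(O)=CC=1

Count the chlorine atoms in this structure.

1

Scan the SMILES for Cl atoms (remember two-letter symbols like Cl and Br are single atoms).
Chlorine count: 1.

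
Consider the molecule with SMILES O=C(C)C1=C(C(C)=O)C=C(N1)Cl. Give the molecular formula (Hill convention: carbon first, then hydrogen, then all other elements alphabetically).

C8H8ClNO2

Walk through each heavy atom and fill implicit hydrogens from standard valence (C 4, N 3, O 2, S 2, halogen 1):
  atom 1: O, bond orders sum to 2 (valence 2) → 0 H
  atom 2: C, bond orders sum to 4 (valence 4) → 0 H
  atom 3: C, bond orders sum to 1 (valence 4) → 3 H
  atom 4: C, bond orders sum to 4 (valence 4) → 0 H
  atom 5: C, bond orders sum to 4 (valence 4) → 0 H
  atom 6: C, bond orders sum to 4 (valence 4) → 0 H
  atom 7: C, bond orders sum to 1 (valence 4) → 3 H
  atom 8: O, bond orders sum to 2 (valence 2) → 0 H
  atom 9: C, bond orders sum to 3 (valence 4) → 1 H
  atom 10: C, bond orders sum to 4 (valence 4) → 0 H
  atom 11: N, bond orders sum to 2 (valence 3) → 1 H
  atom 12: Cl (halogen, monovalent) → 0 H
Totals → C:8, H:8, Cl:1, N:1, O:2.
In Hill order: C8H8ClNO2.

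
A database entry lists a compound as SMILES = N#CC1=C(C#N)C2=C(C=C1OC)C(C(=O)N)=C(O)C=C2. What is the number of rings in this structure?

2

In SMILES, each pair of matching ring-closure digits denotes one ring-closing bond; the number of such bonds equals the number of independent rings.
Ring-closure bonds here: 2.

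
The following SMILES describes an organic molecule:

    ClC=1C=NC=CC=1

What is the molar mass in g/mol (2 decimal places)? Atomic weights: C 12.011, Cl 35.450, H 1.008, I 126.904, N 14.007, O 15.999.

113.54 g/mol

First, the molecular formula is C5H4ClN (counting implicit H from valence).
  C: 5 × 12.011 = 60.055
  Cl: 1 × 35.450 = 35.450
  H: 4 × 1.008 = 4.032
  N: 1 × 14.007 = 14.007
Sum: 5×12.011 + 1×35.450 + 4×1.008 + 1×14.007 = 113.544 → 113.54 g/mol.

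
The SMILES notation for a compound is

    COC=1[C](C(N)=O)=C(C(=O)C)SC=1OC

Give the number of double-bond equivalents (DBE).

Molecular formula: C9H11NO4S.
DoU = (2C + 2 + N − H − X) / 2, where X is the halogen count and O/S are ignored.
    = (2·9 + 2 + 1 − 11 − 0) / 2 = 10 / 2 = 5.

5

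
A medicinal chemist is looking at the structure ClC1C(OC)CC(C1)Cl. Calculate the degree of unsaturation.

Molecular formula: C6H10Cl2O.
DoU = (2C + 2 + N − H − X) / 2, where X is the halogen count and O/S are ignored.
    = (2·6 + 2 + 0 − 10 − 2) / 2 = 2 / 2 = 1.

1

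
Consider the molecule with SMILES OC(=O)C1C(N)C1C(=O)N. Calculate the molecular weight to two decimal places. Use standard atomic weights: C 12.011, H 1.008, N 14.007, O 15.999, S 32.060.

First, the molecular formula is C5H8N2O3 (counting implicit H from valence).
  C: 5 × 12.011 = 60.055
  H: 8 × 1.008 = 8.064
  N: 2 × 14.007 = 28.014
  O: 3 × 15.999 = 47.997
Sum: 5×12.011 + 8×1.008 + 2×14.007 + 3×15.999 = 144.130 → 144.13 g/mol.

144.13 g/mol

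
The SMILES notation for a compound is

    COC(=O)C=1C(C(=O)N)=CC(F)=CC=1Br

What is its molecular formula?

Walk through each heavy atom and fill implicit hydrogens from standard valence (C 4, N 3, O 2, S 2, halogen 1):
  atom 1: C, bond orders sum to 1 (valence 4) → 3 H
  atom 2: O, bond orders sum to 2 (valence 2) → 0 H
  atom 3: C, bond orders sum to 4 (valence 4) → 0 H
  atom 4: O, bond orders sum to 2 (valence 2) → 0 H
  atom 5: C, bond orders sum to 4 (valence 4) → 0 H
  atom 6: C, bond orders sum to 4 (valence 4) → 0 H
  atom 7: C, bond orders sum to 4 (valence 4) → 0 H
  atom 8: O, bond orders sum to 2 (valence 2) → 0 H
  atom 9: N, bond orders sum to 1 (valence 3) → 2 H
  atom 10: C, bond orders sum to 3 (valence 4) → 1 H
  atom 11: C, bond orders sum to 4 (valence 4) → 0 H
  atom 12: F (halogen, monovalent) → 0 H
  atom 13: C, bond orders sum to 3 (valence 4) → 1 H
  atom 14: C, bond orders sum to 4 (valence 4) → 0 H
  atom 15: Br (halogen, monovalent) → 0 H
Totals → C:9, H:7, Br:1, F:1, N:1, O:3.

C9H7BrFNO3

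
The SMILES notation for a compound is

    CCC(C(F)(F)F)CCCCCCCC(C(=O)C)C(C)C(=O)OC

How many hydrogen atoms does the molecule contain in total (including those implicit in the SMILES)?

31

Walk through each heavy atom and fill implicit hydrogens from standard valence (C 4, N 3, O 2, S 2, halogen 1):
  atom 1: C, bond orders sum to 1 (valence 4) → 3 H
  atom 2: C, bond orders sum to 2 (valence 4) → 2 H
  atom 3: C, bond orders sum to 3 (valence 4) → 1 H
  atom 4: C, bond orders sum to 4 (valence 4) → 0 H
  atom 5: F (halogen, monovalent) → 0 H
  atom 6: F (halogen, monovalent) → 0 H
  atom 7: F (halogen, monovalent) → 0 H
  atom 8: C, bond orders sum to 2 (valence 4) → 2 H
  atom 9: C, bond orders sum to 2 (valence 4) → 2 H
  atom 10: C, bond orders sum to 2 (valence 4) → 2 H
  atom 11: C, bond orders sum to 2 (valence 4) → 2 H
  atom 12: C, bond orders sum to 2 (valence 4) → 2 H
  atom 13: C, bond orders sum to 2 (valence 4) → 2 H
  atom 14: C, bond orders sum to 2 (valence 4) → 2 H
  atom 15: C, bond orders sum to 3 (valence 4) → 1 H
  atom 16: C, bond orders sum to 4 (valence 4) → 0 H
  atom 17: O, bond orders sum to 2 (valence 2) → 0 H
  atom 18: C, bond orders sum to 1 (valence 4) → 3 H
  atom 19: C, bond orders sum to 3 (valence 4) → 1 H
  atom 20: C, bond orders sum to 1 (valence 4) → 3 H
  atom 21: C, bond orders sum to 4 (valence 4) → 0 H
  atom 22: O, bond orders sum to 2 (valence 2) → 0 H
  atom 23: O, bond orders sum to 2 (valence 2) → 0 H
  atom 24: C, bond orders sum to 1 (valence 4) → 3 H
Total hydrogens: 31.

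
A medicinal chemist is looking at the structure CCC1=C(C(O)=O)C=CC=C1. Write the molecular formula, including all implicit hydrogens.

Walk through each heavy atom and fill implicit hydrogens from standard valence (C 4, N 3, O 2, S 2, halogen 1):
  atom 1: C, bond orders sum to 1 (valence 4) → 3 H
  atom 2: C, bond orders sum to 2 (valence 4) → 2 H
  atom 3: C, bond orders sum to 4 (valence 4) → 0 H
  atom 4: C, bond orders sum to 4 (valence 4) → 0 H
  atom 5: C, bond orders sum to 4 (valence 4) → 0 H
  atom 6: O, bond orders sum to 1 (valence 2) → 1 H
  atom 7: O, bond orders sum to 2 (valence 2) → 0 H
  atom 8: C, bond orders sum to 3 (valence 4) → 1 H
  atom 9: C, bond orders sum to 3 (valence 4) → 1 H
  atom 10: C, bond orders sum to 3 (valence 4) → 1 H
  atom 11: C, bond orders sum to 3 (valence 4) → 1 H
Totals → C:9, H:10, O:2.
In Hill order: C9H10O2.

C9H10O2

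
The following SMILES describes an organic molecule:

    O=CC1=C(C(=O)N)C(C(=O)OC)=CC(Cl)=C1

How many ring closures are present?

1

In SMILES, each pair of matching ring-closure digits denotes one ring-closing bond; the number of such bonds equals the number of independent rings.
Ring-closure bonds here: 1.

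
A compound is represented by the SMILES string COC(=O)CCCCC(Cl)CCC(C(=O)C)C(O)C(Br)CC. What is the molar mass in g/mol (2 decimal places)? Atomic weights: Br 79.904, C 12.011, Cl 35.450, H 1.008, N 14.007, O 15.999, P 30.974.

First, the molecular formula is C16H28BrClO4 (counting implicit H from valence).
  Br: 1 × 79.904 = 79.904
  C: 16 × 12.011 = 192.176
  Cl: 1 × 35.450 = 35.450
  H: 28 × 1.008 = 28.224
  O: 4 × 15.999 = 63.996
Sum: 1×79.904 + 16×12.011 + 1×35.450 + 28×1.008 + 4×15.999 = 399.750 → 399.75 g/mol.

399.75 g/mol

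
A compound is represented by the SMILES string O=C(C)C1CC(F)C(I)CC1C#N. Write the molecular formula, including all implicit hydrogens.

C9H11FINO

Walk through each heavy atom and fill implicit hydrogens from standard valence (C 4, N 3, O 2, S 2, halogen 1):
  atom 1: O, bond orders sum to 2 (valence 2) → 0 H
  atom 2: C, bond orders sum to 4 (valence 4) → 0 H
  atom 3: C, bond orders sum to 1 (valence 4) → 3 H
  atom 4: C, bond orders sum to 3 (valence 4) → 1 H
  atom 5: C, bond orders sum to 2 (valence 4) → 2 H
  atom 6: C, bond orders sum to 3 (valence 4) → 1 H
  atom 7: F (halogen, monovalent) → 0 H
  atom 8: C, bond orders sum to 3 (valence 4) → 1 H
  atom 9: I (halogen, monovalent) → 0 H
  atom 10: C, bond orders sum to 2 (valence 4) → 2 H
  atom 11: C, bond orders sum to 3 (valence 4) → 1 H
  atom 12: C, bond orders sum to 4 (valence 4) → 0 H
  atom 13: N, bond orders sum to 3 (valence 3) → 0 H
Totals → C:9, H:11, F:1, I:1, N:1, O:1.
In Hill order: C9H11FINO.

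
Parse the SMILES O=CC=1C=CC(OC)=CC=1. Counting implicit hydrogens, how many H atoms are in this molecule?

8

Walk through each heavy atom and fill implicit hydrogens from standard valence (C 4, N 3, O 2, S 2, halogen 1):
  atom 1: O, bond orders sum to 2 (valence 2) → 0 H
  atom 2: C, bond orders sum to 3 (valence 4) → 1 H
  atom 3: C, bond orders sum to 4 (valence 4) → 0 H
  atom 4: C, bond orders sum to 3 (valence 4) → 1 H
  atom 5: C, bond orders sum to 3 (valence 4) → 1 H
  atom 6: C, bond orders sum to 4 (valence 4) → 0 H
  atom 7: O, bond orders sum to 2 (valence 2) → 0 H
  atom 8: C, bond orders sum to 1 (valence 4) → 3 H
  atom 9: C, bond orders sum to 3 (valence 4) → 1 H
  atom 10: C, bond orders sum to 3 (valence 4) → 1 H
Total hydrogens: 8.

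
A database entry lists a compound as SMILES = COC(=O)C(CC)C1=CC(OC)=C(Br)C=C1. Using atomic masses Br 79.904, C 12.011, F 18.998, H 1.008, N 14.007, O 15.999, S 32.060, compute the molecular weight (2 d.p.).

First, the molecular formula is C12H15BrO3 (counting implicit H from valence).
  Br: 1 × 79.904 = 79.904
  C: 12 × 12.011 = 144.132
  H: 15 × 1.008 = 15.120
  O: 3 × 15.999 = 47.997
Sum: 1×79.904 + 12×12.011 + 15×1.008 + 3×15.999 = 287.153 → 287.15 g/mol.

287.15 g/mol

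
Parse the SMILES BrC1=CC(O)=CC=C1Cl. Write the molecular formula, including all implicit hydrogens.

C6H4BrClO

Walk through each heavy atom and fill implicit hydrogens from standard valence (C 4, N 3, O 2, S 2, halogen 1):
  atom 1: Br (halogen, monovalent) → 0 H
  atom 2: C, bond orders sum to 4 (valence 4) → 0 H
  atom 3: C, bond orders sum to 3 (valence 4) → 1 H
  atom 4: C, bond orders sum to 4 (valence 4) → 0 H
  atom 5: O, bond orders sum to 1 (valence 2) → 1 H
  atom 6: C, bond orders sum to 3 (valence 4) → 1 H
  atom 7: C, bond orders sum to 3 (valence 4) → 1 H
  atom 8: C, bond orders sum to 4 (valence 4) → 0 H
  atom 9: Cl (halogen, monovalent) → 0 H
Totals → C:6, H:4, Br:1, Cl:1, O:1.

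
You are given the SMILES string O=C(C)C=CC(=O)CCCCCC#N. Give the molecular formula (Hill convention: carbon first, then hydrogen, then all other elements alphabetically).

Walk through each heavy atom and fill implicit hydrogens from standard valence (C 4, N 3, O 2, S 2, halogen 1):
  atom 1: O, bond orders sum to 2 (valence 2) → 0 H
  atom 2: C, bond orders sum to 4 (valence 4) → 0 H
  atom 3: C, bond orders sum to 1 (valence 4) → 3 H
  atom 4: C, bond orders sum to 3 (valence 4) → 1 H
  atom 5: C, bond orders sum to 3 (valence 4) → 1 H
  atom 6: C, bond orders sum to 4 (valence 4) → 0 H
  atom 7: O, bond orders sum to 2 (valence 2) → 0 H
  atom 8: C, bond orders sum to 2 (valence 4) → 2 H
  atom 9: C, bond orders sum to 2 (valence 4) → 2 H
  atom 10: C, bond orders sum to 2 (valence 4) → 2 H
  atom 11: C, bond orders sum to 2 (valence 4) → 2 H
  atom 12: C, bond orders sum to 2 (valence 4) → 2 H
  atom 13: C, bond orders sum to 4 (valence 4) → 0 H
  atom 14: N, bond orders sum to 3 (valence 3) → 0 H
Totals → C:11, H:15, N:1, O:2.

C11H15NO2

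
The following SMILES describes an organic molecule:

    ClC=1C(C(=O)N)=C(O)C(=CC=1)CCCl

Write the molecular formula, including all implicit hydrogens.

C9H9Cl2NO2

Walk through each heavy atom and fill implicit hydrogens from standard valence (C 4, N 3, O 2, S 2, halogen 1):
  atom 1: Cl (halogen, monovalent) → 0 H
  atom 2: C, bond orders sum to 4 (valence 4) → 0 H
  atom 3: C, bond orders sum to 4 (valence 4) → 0 H
  atom 4: C, bond orders sum to 4 (valence 4) → 0 H
  atom 5: O, bond orders sum to 2 (valence 2) → 0 H
  atom 6: N, bond orders sum to 1 (valence 3) → 2 H
  atom 7: C, bond orders sum to 4 (valence 4) → 0 H
  atom 8: O, bond orders sum to 1 (valence 2) → 1 H
  atom 9: C, bond orders sum to 4 (valence 4) → 0 H
  atom 10: C, bond orders sum to 3 (valence 4) → 1 H
  atom 11: C, bond orders sum to 3 (valence 4) → 1 H
  atom 12: C, bond orders sum to 2 (valence 4) → 2 H
  atom 13: C, bond orders sum to 2 (valence 4) → 2 H
  atom 14: Cl (halogen, monovalent) → 0 H
Totals → C:9, H:9, Cl:2, N:1, O:2.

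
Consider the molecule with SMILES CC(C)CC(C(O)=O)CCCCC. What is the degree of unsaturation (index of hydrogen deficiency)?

Molecular formula: C11H22O2.
DoU = (2C + 2 + N − H − X) / 2, where X is the halogen count and O/S are ignored.
    = (2·11 + 2 + 0 − 22 − 0) / 2 = 2 / 2 = 1.

1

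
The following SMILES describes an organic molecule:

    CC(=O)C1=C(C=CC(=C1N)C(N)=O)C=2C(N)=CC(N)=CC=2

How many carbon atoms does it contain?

Count every carbon token in the SMILES (each C, including those in ring-closure positions and inside branches).
Carbon count: 15.

15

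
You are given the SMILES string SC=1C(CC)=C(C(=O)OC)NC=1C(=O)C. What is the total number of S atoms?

Scan the SMILES for S atoms (remember two-letter symbols like Cl and Br are single atoms).
Sulfur count: 1.

1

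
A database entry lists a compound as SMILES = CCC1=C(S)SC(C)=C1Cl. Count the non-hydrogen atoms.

Every atom symbol written in the SMILES (organic subset) is one heavy atom; implicit H are not written.
Heavy atoms by element → C:7, Cl:1, S:2.
Total: 10.

10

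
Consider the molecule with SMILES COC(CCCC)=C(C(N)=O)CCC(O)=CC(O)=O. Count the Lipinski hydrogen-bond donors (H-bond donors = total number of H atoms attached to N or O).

Donors: find every N or O and count the H atoms it carries.
  atom 2 (O): bond orders sum to 2 → 0 H
  atom 10 (N): bond orders sum to 1 → 2 H
  atom 11 (O): bond orders sum to 2 → 0 H
  atom 15 (O): bond orders sum to 1 → 1 H
  atom 18 (O): bond orders sum to 1 → 1 H
  atom 19 (O): bond orders sum to 2 → 0 H
Lipinski HBD = 4.

4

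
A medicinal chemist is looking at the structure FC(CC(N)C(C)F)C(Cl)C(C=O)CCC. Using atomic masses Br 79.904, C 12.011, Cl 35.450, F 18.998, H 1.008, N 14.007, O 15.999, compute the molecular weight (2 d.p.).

255.73 g/mol

First, the molecular formula is C11H20ClF2NO (counting implicit H from valence).
  C: 11 × 12.011 = 132.121
  Cl: 1 × 35.450 = 35.450
  F: 2 × 18.998 = 37.996
  H: 20 × 1.008 = 20.160
  N: 1 × 14.007 = 14.007
  O: 1 × 15.999 = 15.999
Sum: 11×12.011 + 1×35.450 + 2×18.998 + 20×1.008 + 1×14.007 + 1×15.999 = 255.733 → 255.73 g/mol.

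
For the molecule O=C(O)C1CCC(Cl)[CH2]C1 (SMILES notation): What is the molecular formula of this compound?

Walk through each heavy atom and fill implicit hydrogens from standard valence (C 4, N 3, O 2, S 2, halogen 1):
  atom 1: O, bond orders sum to 2 (valence 2) → 0 H
  atom 2: C, bond orders sum to 4 (valence 4) → 0 H
  atom 3: O, bond orders sum to 1 (valence 2) → 1 H
  atom 4: C, bond orders sum to 3 (valence 4) → 1 H
  atom 5: C, bond orders sum to 2 (valence 4) → 2 H
  atom 6: C, bond orders sum to 2 (valence 4) → 2 H
  atom 7: C, bond orders sum to 3 (valence 4) → 1 H
  atom 8: Cl (halogen, monovalent) → 0 H
  atom 9: C with explicit H count 2
  atom 10: C, bond orders sum to 2 (valence 4) → 2 H
Totals → C:7, H:11, Cl:1, O:2.
In Hill order: C7H11ClO2.

C7H11ClO2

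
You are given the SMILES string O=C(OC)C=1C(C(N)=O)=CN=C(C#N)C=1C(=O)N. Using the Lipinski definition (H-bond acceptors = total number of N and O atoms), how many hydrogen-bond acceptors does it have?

N atoms: 4; O atoms: 4.
Lipinski HBA = 4 + 4 = 8.

8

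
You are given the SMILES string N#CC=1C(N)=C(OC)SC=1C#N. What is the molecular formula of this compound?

C7H5N3OS

Walk through each heavy atom and fill implicit hydrogens from standard valence (C 4, N 3, O 2, S 2, halogen 1):
  atom 1: N, bond orders sum to 3 (valence 3) → 0 H
  atom 2: C, bond orders sum to 4 (valence 4) → 0 H
  atom 3: C, bond orders sum to 4 (valence 4) → 0 H
  atom 4: C, bond orders sum to 4 (valence 4) → 0 H
  atom 5: N, bond orders sum to 1 (valence 3) → 2 H
  atom 6: C, bond orders sum to 4 (valence 4) → 0 H
  atom 7: O, bond orders sum to 2 (valence 2) → 0 H
  atom 8: C, bond orders sum to 1 (valence 4) → 3 H
  atom 9: S, bond orders sum to 2 (valence 2) → 0 H
  atom 10: C, bond orders sum to 4 (valence 4) → 0 H
  atom 11: C, bond orders sum to 4 (valence 4) → 0 H
  atom 12: N, bond orders sum to 3 (valence 3) → 0 H
Totals → C:7, H:5, N:3, O:1, S:1.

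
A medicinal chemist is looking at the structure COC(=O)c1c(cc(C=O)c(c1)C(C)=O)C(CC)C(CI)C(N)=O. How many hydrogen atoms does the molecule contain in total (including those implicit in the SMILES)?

20

Walk through each heavy atom and fill implicit hydrogens from standard valence (C 4, N 3, O 2, S 2, halogen 1); for lowercase aromatic atoms, an aromatic c carries 1 H when it has two neighbours and 0 H with three, and aromatic n carries 0 H:
  atom 1: C, bond orders sum to 1 (valence 4) → 3 H
  atom 2: O, bond orders sum to 2 (valence 2) → 0 H
  atom 3: C, bond orders sum to 4 (valence 4) → 0 H
  atom 4: O, bond orders sum to 2 (valence 2) → 0 H
  atom 5: aromatic c, 3 neighbours → 0 H
  atom 6: aromatic c, 3 neighbours → 0 H
  atom 7: aromatic c, 2 neighbours → 1 H
  atom 8: aromatic c, 3 neighbours → 0 H
  atom 9: C, bond orders sum to 3 (valence 4) → 1 H
  atom 10: O, bond orders sum to 2 (valence 2) → 0 H
  atom 11: aromatic c, 3 neighbours → 0 H
  atom 12: aromatic c, 2 neighbours → 1 H
  atom 13: C, bond orders sum to 4 (valence 4) → 0 H
  atom 14: C, bond orders sum to 1 (valence 4) → 3 H
  atom 15: O, bond orders sum to 2 (valence 2) → 0 H
  atom 16: C, bond orders sum to 3 (valence 4) → 1 H
  atom 17: C, bond orders sum to 2 (valence 4) → 2 H
  atom 18: C, bond orders sum to 1 (valence 4) → 3 H
  atom 19: C, bond orders sum to 3 (valence 4) → 1 H
  atom 20: C, bond orders sum to 2 (valence 4) → 2 H
  atom 21: I (halogen, monovalent) → 0 H
  atom 22: C, bond orders sum to 4 (valence 4) → 0 H
  atom 23: N, bond orders sum to 1 (valence 3) → 2 H
  atom 24: O, bond orders sum to 2 (valence 2) → 0 H
Total hydrogens: 20.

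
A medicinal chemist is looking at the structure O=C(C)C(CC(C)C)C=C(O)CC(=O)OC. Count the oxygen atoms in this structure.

4

Scan the SMILES for O atoms (remember two-letter symbols like Cl and Br are single atoms).
Oxygen count: 4.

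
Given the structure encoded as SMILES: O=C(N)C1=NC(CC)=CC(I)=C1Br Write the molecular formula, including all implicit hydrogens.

C8H8BrIN2O

Walk through each heavy atom and fill implicit hydrogens from standard valence (C 4, N 3, O 2, S 2, halogen 1):
  atom 1: O, bond orders sum to 2 (valence 2) → 0 H
  atom 2: C, bond orders sum to 4 (valence 4) → 0 H
  atom 3: N, bond orders sum to 1 (valence 3) → 2 H
  atom 4: C, bond orders sum to 4 (valence 4) → 0 H
  atom 5: N, bond orders sum to 3 (valence 3) → 0 H
  atom 6: C, bond orders sum to 4 (valence 4) → 0 H
  atom 7: C, bond orders sum to 2 (valence 4) → 2 H
  atom 8: C, bond orders sum to 1 (valence 4) → 3 H
  atom 9: C, bond orders sum to 3 (valence 4) → 1 H
  atom 10: C, bond orders sum to 4 (valence 4) → 0 H
  atom 11: I (halogen, monovalent) → 0 H
  atom 12: C, bond orders sum to 4 (valence 4) → 0 H
  atom 13: Br (halogen, monovalent) → 0 H
Totals → C:8, H:8, Br:1, I:1, N:2, O:1.
In Hill order: C8H8BrIN2O.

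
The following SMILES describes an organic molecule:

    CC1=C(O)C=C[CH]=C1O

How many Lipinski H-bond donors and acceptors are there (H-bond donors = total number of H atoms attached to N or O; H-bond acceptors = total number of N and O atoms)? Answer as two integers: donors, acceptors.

Donors: find every N or O and count the H atoms it carries.
  atom 4 (O): bond orders sum to 1 → 1 H
  atom 9 (O): bond orders sum to 1 → 1 H
Lipinski HBD = 2.
Acceptors: N atoms = 0, O atoms = 2 → HBA = 2.

2, 2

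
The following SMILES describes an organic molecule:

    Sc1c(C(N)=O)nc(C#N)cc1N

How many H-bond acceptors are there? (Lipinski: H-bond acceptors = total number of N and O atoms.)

N atoms: 4; O atoms: 1.
Lipinski HBA = 4 + 1 = 5.

5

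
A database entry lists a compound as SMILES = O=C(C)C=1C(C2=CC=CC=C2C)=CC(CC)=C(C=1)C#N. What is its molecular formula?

Walk through each heavy atom and fill implicit hydrogens from standard valence (C 4, N 3, O 2, S 2, halogen 1):
  atom 1: O, bond orders sum to 2 (valence 2) → 0 H
  atom 2: C, bond orders sum to 4 (valence 4) → 0 H
  atom 3: C, bond orders sum to 1 (valence 4) → 3 H
  atom 4: C, bond orders sum to 4 (valence 4) → 0 H
  atom 5: C, bond orders sum to 4 (valence 4) → 0 H
  atom 6: C, bond orders sum to 4 (valence 4) → 0 H
  atom 7: C, bond orders sum to 3 (valence 4) → 1 H
  atom 8: C, bond orders sum to 3 (valence 4) → 1 H
  atom 9: C, bond orders sum to 3 (valence 4) → 1 H
  atom 10: C, bond orders sum to 3 (valence 4) → 1 H
  atom 11: C, bond orders sum to 4 (valence 4) → 0 H
  atom 12: C, bond orders sum to 1 (valence 4) → 3 H
  atom 13: C, bond orders sum to 3 (valence 4) → 1 H
  atom 14: C, bond orders sum to 4 (valence 4) → 0 H
  atom 15: C, bond orders sum to 2 (valence 4) → 2 H
  atom 16: C, bond orders sum to 1 (valence 4) → 3 H
  atom 17: C, bond orders sum to 4 (valence 4) → 0 H
  atom 18: C, bond orders sum to 3 (valence 4) → 1 H
  atom 19: C, bond orders sum to 4 (valence 4) → 0 H
  atom 20: N, bond orders sum to 3 (valence 3) → 0 H
Totals → C:18, H:17, N:1, O:1.
In Hill order: C18H17NO.

C18H17NO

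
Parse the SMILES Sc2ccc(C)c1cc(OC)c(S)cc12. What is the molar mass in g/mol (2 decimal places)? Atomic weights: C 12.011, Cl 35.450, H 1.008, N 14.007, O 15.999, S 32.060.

236.35 g/mol

First, the molecular formula is C12H12OS2 (counting implicit H from valence).
  C: 12 × 12.011 = 144.132
  H: 12 × 1.008 = 12.096
  O: 1 × 15.999 = 15.999
  S: 2 × 32.060 = 64.120
Sum: 12×12.011 + 12×1.008 + 1×15.999 + 2×32.060 = 236.347 → 236.35 g/mol.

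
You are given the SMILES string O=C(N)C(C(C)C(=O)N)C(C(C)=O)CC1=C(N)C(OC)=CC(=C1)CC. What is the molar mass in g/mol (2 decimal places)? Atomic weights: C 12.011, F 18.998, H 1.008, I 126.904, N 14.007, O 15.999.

First, the molecular formula is C18H27N3O4 (counting implicit H from valence).
  C: 18 × 12.011 = 216.198
  H: 27 × 1.008 = 27.216
  N: 3 × 14.007 = 42.021
  O: 4 × 15.999 = 63.996
Sum: 18×12.011 + 27×1.008 + 3×14.007 + 4×15.999 = 349.431 → 349.43 g/mol.

349.43 g/mol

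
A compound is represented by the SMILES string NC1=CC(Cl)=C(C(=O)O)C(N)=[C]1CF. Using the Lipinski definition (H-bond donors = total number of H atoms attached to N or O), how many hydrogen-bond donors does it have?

Donors: find every N or O and count the H atoms it carries.
  atom 1 (N): bond orders sum to 1 → 2 H
  atom 8 (O): bond orders sum to 2 → 0 H
  atom 9 (O): bond orders sum to 1 → 1 H
  atom 11 (N): bond orders sum to 1 → 2 H
Lipinski HBD = 5.

5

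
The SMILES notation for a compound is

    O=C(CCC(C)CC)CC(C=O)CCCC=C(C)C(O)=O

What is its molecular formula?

Walk through each heavy atom and fill implicit hydrogens from standard valence (C 4, N 3, O 2, S 2, halogen 1):
  atom 1: O, bond orders sum to 2 (valence 2) → 0 H
  atom 2: C, bond orders sum to 4 (valence 4) → 0 H
  atom 3: C, bond orders sum to 2 (valence 4) → 2 H
  atom 4: C, bond orders sum to 2 (valence 4) → 2 H
  atom 5: C, bond orders sum to 3 (valence 4) → 1 H
  atom 6: C, bond orders sum to 1 (valence 4) → 3 H
  atom 7: C, bond orders sum to 2 (valence 4) → 2 H
  atom 8: C, bond orders sum to 1 (valence 4) → 3 H
  atom 9: C, bond orders sum to 2 (valence 4) → 2 H
  atom 10: C, bond orders sum to 3 (valence 4) → 1 H
  atom 11: C, bond orders sum to 3 (valence 4) → 1 H
  atom 12: O, bond orders sum to 2 (valence 2) → 0 H
  atom 13: C, bond orders sum to 2 (valence 4) → 2 H
  atom 14: C, bond orders sum to 2 (valence 4) → 2 H
  atom 15: C, bond orders sum to 2 (valence 4) → 2 H
  atom 16: C, bond orders sum to 3 (valence 4) → 1 H
  atom 17: C, bond orders sum to 4 (valence 4) → 0 H
  atom 18: C, bond orders sum to 1 (valence 4) → 3 H
  atom 19: C, bond orders sum to 4 (valence 4) → 0 H
  atom 20: O, bond orders sum to 1 (valence 2) → 1 H
  atom 21: O, bond orders sum to 2 (valence 2) → 0 H
Totals → C:17, H:28, O:4.
In Hill order: C17H28O4.

C17H28O4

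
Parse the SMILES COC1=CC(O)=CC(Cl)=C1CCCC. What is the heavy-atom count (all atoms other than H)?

Every atom symbol written in the SMILES (organic subset) is one heavy atom; implicit H are not written.
Heavy atoms by element → C:11, Cl:1, O:2.
Total: 14.

14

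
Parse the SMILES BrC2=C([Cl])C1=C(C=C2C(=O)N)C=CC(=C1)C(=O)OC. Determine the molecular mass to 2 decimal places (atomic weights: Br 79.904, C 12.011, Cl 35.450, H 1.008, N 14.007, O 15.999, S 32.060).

First, the molecular formula is C13H9BrClNO3 (counting implicit H from valence).
  Br: 1 × 79.904 = 79.904
  C: 13 × 12.011 = 156.143
  Cl: 1 × 35.450 = 35.450
  H: 9 × 1.008 = 9.072
  N: 1 × 14.007 = 14.007
  O: 3 × 15.999 = 47.997
Sum: 1×79.904 + 13×12.011 + 1×35.450 + 9×1.008 + 1×14.007 + 3×15.999 = 342.573 → 342.57 g/mol.

342.57 g/mol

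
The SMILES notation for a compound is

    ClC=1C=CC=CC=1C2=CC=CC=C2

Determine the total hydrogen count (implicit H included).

Walk through each heavy atom and fill implicit hydrogens from standard valence (C 4, N 3, O 2, S 2, halogen 1):
  atom 1: Cl (halogen, monovalent) → 0 H
  atom 2: C, bond orders sum to 4 (valence 4) → 0 H
  atom 3: C, bond orders sum to 3 (valence 4) → 1 H
  atom 4: C, bond orders sum to 3 (valence 4) → 1 H
  atom 5: C, bond orders sum to 3 (valence 4) → 1 H
  atom 6: C, bond orders sum to 3 (valence 4) → 1 H
  atom 7: C, bond orders sum to 4 (valence 4) → 0 H
  atom 8: C, bond orders sum to 4 (valence 4) → 0 H
  atom 9: C, bond orders sum to 3 (valence 4) → 1 H
  atom 10: C, bond orders sum to 3 (valence 4) → 1 H
  atom 11: C, bond orders sum to 3 (valence 4) → 1 H
  atom 12: C, bond orders sum to 3 (valence 4) → 1 H
  atom 13: C, bond orders sum to 3 (valence 4) → 1 H
Total hydrogens: 9.

9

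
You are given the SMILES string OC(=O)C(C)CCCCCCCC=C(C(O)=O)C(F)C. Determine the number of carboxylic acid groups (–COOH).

The carboxylic acid motif appears at heavy-atom positions 2, 15 in the SMILES.
Other groups present: 1 alkene.
Carboxylic acid count: 2.

2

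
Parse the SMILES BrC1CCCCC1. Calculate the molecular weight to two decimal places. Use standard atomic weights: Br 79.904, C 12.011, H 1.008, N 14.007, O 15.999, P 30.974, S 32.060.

163.06 g/mol

First, the molecular formula is C6H11Br (counting implicit H from valence).
  Br: 1 × 79.904 = 79.904
  C: 6 × 12.011 = 72.066
  H: 11 × 1.008 = 11.088
Sum: 1×79.904 + 6×12.011 + 11×1.008 = 163.058 → 163.06 g/mol.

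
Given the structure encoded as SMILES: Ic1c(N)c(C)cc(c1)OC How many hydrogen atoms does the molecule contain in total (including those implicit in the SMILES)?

10

Walk through each heavy atom and fill implicit hydrogens from standard valence (C 4, N 3, O 2, S 2, halogen 1); for lowercase aromatic atoms, an aromatic c carries 1 H when it has two neighbours and 0 H with three, and aromatic n carries 0 H:
  atom 1: I (halogen, monovalent) → 0 H
  atom 2: aromatic c, 3 neighbours → 0 H
  atom 3: aromatic c, 3 neighbours → 0 H
  atom 4: N, bond orders sum to 1 (valence 3) → 2 H
  atom 5: aromatic c, 3 neighbours → 0 H
  atom 6: C, bond orders sum to 1 (valence 4) → 3 H
  atom 7: aromatic c, 2 neighbours → 1 H
  atom 8: aromatic c, 3 neighbours → 0 H
  atom 9: aromatic c, 2 neighbours → 1 H
  atom 10: O, bond orders sum to 2 (valence 2) → 0 H
  atom 11: C, bond orders sum to 1 (valence 4) → 3 H
Total hydrogens: 10.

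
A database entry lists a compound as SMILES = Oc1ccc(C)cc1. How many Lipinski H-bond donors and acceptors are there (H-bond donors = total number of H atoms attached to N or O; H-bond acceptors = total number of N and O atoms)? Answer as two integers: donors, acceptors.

Donors: find every N or O and count the H atoms it carries.
  atom 1 (O): bond orders sum to 1 → 1 H
Lipinski HBD = 1.
Acceptors: N atoms = 0, O atoms = 1 → HBA = 1.

1, 1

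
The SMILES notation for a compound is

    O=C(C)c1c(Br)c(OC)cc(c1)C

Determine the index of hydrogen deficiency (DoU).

5

Molecular formula: C10H11BrO2.
DoU = (2C + 2 + N − H − X) / 2, where X is the halogen count and O/S are ignored.
    = (2·10 + 2 + 0 − 11 − 1) / 2 = 10 / 2 = 5.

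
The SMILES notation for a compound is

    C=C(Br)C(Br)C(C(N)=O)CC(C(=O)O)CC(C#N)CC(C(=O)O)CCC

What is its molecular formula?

Walk through each heavy atom and fill implicit hydrogens from standard valence (C 4, N 3, O 2, S 2, halogen 1):
  atom 1: C, bond orders sum to 2 (valence 4) → 2 H
  atom 2: C, bond orders sum to 4 (valence 4) → 0 H
  atom 3: Br (halogen, monovalent) → 0 H
  atom 4: C, bond orders sum to 3 (valence 4) → 1 H
  atom 5: Br (halogen, monovalent) → 0 H
  atom 6: C, bond orders sum to 3 (valence 4) → 1 H
  atom 7: C, bond orders sum to 4 (valence 4) → 0 H
  atom 8: N, bond orders sum to 1 (valence 3) → 2 H
  atom 9: O, bond orders sum to 2 (valence 2) → 0 H
  atom 10: C, bond orders sum to 2 (valence 4) → 2 H
  atom 11: C, bond orders sum to 3 (valence 4) → 1 H
  atom 12: C, bond orders sum to 4 (valence 4) → 0 H
  atom 13: O, bond orders sum to 2 (valence 2) → 0 H
  atom 14: O, bond orders sum to 1 (valence 2) → 1 H
  atom 15: C, bond orders sum to 2 (valence 4) → 2 H
  atom 16: C, bond orders sum to 3 (valence 4) → 1 H
  atom 17: C, bond orders sum to 4 (valence 4) → 0 H
  atom 18: N, bond orders sum to 3 (valence 3) → 0 H
  atom 19: C, bond orders sum to 2 (valence 4) → 2 H
  atom 20: C, bond orders sum to 3 (valence 4) → 1 H
  atom 21: C, bond orders sum to 4 (valence 4) → 0 H
  atom 22: O, bond orders sum to 2 (valence 2) → 0 H
  atom 23: O, bond orders sum to 1 (valence 2) → 1 H
  atom 24: C, bond orders sum to 2 (valence 4) → 2 H
  atom 25: C, bond orders sum to 2 (valence 4) → 2 H
  atom 26: C, bond orders sum to 1 (valence 4) → 3 H
Totals → C:17, H:24, Br:2, N:2, O:5.

C17H24Br2N2O5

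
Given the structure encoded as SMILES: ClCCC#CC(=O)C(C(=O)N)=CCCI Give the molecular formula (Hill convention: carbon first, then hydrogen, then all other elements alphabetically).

C10H11ClINO2

Walk through each heavy atom and fill implicit hydrogens from standard valence (C 4, N 3, O 2, S 2, halogen 1):
  atom 1: Cl (halogen, monovalent) → 0 H
  atom 2: C, bond orders sum to 2 (valence 4) → 2 H
  atom 3: C, bond orders sum to 2 (valence 4) → 2 H
  atom 4: C, bond orders sum to 4 (valence 4) → 0 H
  atom 5: C, bond orders sum to 4 (valence 4) → 0 H
  atom 6: C, bond orders sum to 4 (valence 4) → 0 H
  atom 7: O, bond orders sum to 2 (valence 2) → 0 H
  atom 8: C, bond orders sum to 4 (valence 4) → 0 H
  atom 9: C, bond orders sum to 4 (valence 4) → 0 H
  atom 10: O, bond orders sum to 2 (valence 2) → 0 H
  atom 11: N, bond orders sum to 1 (valence 3) → 2 H
  atom 12: C, bond orders sum to 3 (valence 4) → 1 H
  atom 13: C, bond orders sum to 2 (valence 4) → 2 H
  atom 14: C, bond orders sum to 2 (valence 4) → 2 H
  atom 15: I (halogen, monovalent) → 0 H
Totals → C:10, H:11, Cl:1, I:1, N:1, O:2.
In Hill order: C10H11ClINO2.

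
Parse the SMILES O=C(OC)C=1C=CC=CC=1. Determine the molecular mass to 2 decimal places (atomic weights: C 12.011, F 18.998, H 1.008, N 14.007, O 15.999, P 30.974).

First, the molecular formula is C8H8O2 (counting implicit H from valence).
  C: 8 × 12.011 = 96.088
  H: 8 × 1.008 = 8.064
  O: 2 × 15.999 = 31.998
Sum: 8×12.011 + 8×1.008 + 2×15.999 = 136.150 → 136.15 g/mol.

136.15 g/mol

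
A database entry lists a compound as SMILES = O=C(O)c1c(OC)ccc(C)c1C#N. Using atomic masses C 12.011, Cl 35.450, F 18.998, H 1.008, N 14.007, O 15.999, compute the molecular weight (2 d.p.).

191.19 g/mol

First, the molecular formula is C10H9NO3 (counting implicit H from valence).
  C: 10 × 12.011 = 120.110
  H: 9 × 1.008 = 9.072
  N: 1 × 14.007 = 14.007
  O: 3 × 15.999 = 47.997
Sum: 10×12.011 + 9×1.008 + 1×14.007 + 3×15.999 = 191.186 → 191.19 g/mol.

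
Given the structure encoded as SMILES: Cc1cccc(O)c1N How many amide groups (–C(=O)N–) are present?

Scan the SMILES for the amide motif — none present.
Groups that are present: 1 hydroxyl, 1 primary amine.

0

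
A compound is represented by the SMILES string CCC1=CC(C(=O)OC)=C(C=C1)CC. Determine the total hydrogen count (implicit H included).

16

Walk through each heavy atom and fill implicit hydrogens from standard valence (C 4, N 3, O 2, S 2, halogen 1):
  atom 1: C, bond orders sum to 1 (valence 4) → 3 H
  atom 2: C, bond orders sum to 2 (valence 4) → 2 H
  atom 3: C, bond orders sum to 4 (valence 4) → 0 H
  atom 4: C, bond orders sum to 3 (valence 4) → 1 H
  atom 5: C, bond orders sum to 4 (valence 4) → 0 H
  atom 6: C, bond orders sum to 4 (valence 4) → 0 H
  atom 7: O, bond orders sum to 2 (valence 2) → 0 H
  atom 8: O, bond orders sum to 2 (valence 2) → 0 H
  atom 9: C, bond orders sum to 1 (valence 4) → 3 H
  atom 10: C, bond orders sum to 4 (valence 4) → 0 H
  atom 11: C, bond orders sum to 3 (valence 4) → 1 H
  atom 12: C, bond orders sum to 3 (valence 4) → 1 H
  atom 13: C, bond orders sum to 2 (valence 4) → 2 H
  atom 14: C, bond orders sum to 1 (valence 4) → 3 H
Total hydrogens: 16.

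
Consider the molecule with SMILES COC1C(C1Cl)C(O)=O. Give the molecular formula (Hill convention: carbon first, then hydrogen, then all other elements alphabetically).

Walk through each heavy atom and fill implicit hydrogens from standard valence (C 4, N 3, O 2, S 2, halogen 1):
  atom 1: C, bond orders sum to 1 (valence 4) → 3 H
  atom 2: O, bond orders sum to 2 (valence 2) → 0 H
  atom 3: C, bond orders sum to 3 (valence 4) → 1 H
  atom 4: C, bond orders sum to 3 (valence 4) → 1 H
  atom 5: C, bond orders sum to 3 (valence 4) → 1 H
  atom 6: Cl (halogen, monovalent) → 0 H
  atom 7: C, bond orders sum to 4 (valence 4) → 0 H
  atom 8: O, bond orders sum to 1 (valence 2) → 1 H
  atom 9: O, bond orders sum to 2 (valence 2) → 0 H
Totals → C:5, H:7, Cl:1, O:3.
In Hill order: C5H7ClO3.

C5H7ClO3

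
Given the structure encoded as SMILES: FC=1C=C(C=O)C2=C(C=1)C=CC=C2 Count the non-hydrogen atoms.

13

Every atom symbol written in the SMILES (organic subset) is one heavy atom; implicit H are not written.
Heavy atoms by element → C:11, F:1, O:1.
Total: 13.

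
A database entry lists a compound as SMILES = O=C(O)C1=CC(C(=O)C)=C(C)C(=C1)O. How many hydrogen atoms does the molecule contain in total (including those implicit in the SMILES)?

Walk through each heavy atom and fill implicit hydrogens from standard valence (C 4, N 3, O 2, S 2, halogen 1):
  atom 1: O, bond orders sum to 2 (valence 2) → 0 H
  atom 2: C, bond orders sum to 4 (valence 4) → 0 H
  atom 3: O, bond orders sum to 1 (valence 2) → 1 H
  atom 4: C, bond orders sum to 4 (valence 4) → 0 H
  atom 5: C, bond orders sum to 3 (valence 4) → 1 H
  atom 6: C, bond orders sum to 4 (valence 4) → 0 H
  atom 7: C, bond orders sum to 4 (valence 4) → 0 H
  atom 8: O, bond orders sum to 2 (valence 2) → 0 H
  atom 9: C, bond orders sum to 1 (valence 4) → 3 H
  atom 10: C, bond orders sum to 4 (valence 4) → 0 H
  atom 11: C, bond orders sum to 1 (valence 4) → 3 H
  atom 12: C, bond orders sum to 4 (valence 4) → 0 H
  atom 13: C, bond orders sum to 3 (valence 4) → 1 H
  atom 14: O, bond orders sum to 1 (valence 2) → 1 H
Total hydrogens: 10.

10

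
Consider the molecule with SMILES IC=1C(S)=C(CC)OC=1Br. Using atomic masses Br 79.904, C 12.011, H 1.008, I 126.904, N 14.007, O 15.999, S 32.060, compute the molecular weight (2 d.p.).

332.98 g/mol

First, the molecular formula is C6H6BrIOS (counting implicit H from valence).
  Br: 1 × 79.904 = 79.904
  C: 6 × 12.011 = 72.066
  H: 6 × 1.008 = 6.048
  I: 1 × 126.904 = 126.904
  O: 1 × 15.999 = 15.999
  S: 1 × 32.060 = 32.060
Sum: 1×79.904 + 6×12.011 + 6×1.008 + 1×126.904 + 1×15.999 + 1×32.060 = 332.981 → 332.98 g/mol.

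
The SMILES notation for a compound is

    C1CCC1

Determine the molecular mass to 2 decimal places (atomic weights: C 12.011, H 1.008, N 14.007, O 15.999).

56.11 g/mol

First, the molecular formula is C4H8 (counting implicit H from valence).
  C: 4 × 12.011 = 48.044
  H: 8 × 1.008 = 8.064
Sum: 4×12.011 + 8×1.008 = 56.108 → 56.11 g/mol.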